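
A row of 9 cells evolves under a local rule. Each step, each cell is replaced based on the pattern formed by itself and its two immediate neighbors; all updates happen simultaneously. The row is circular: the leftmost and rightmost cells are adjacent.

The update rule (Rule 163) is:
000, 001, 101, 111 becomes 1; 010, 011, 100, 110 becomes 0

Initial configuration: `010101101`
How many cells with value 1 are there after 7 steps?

101010010
010100101
101001010
010010101
100101010
001010101
010101010
count of 1: 4

4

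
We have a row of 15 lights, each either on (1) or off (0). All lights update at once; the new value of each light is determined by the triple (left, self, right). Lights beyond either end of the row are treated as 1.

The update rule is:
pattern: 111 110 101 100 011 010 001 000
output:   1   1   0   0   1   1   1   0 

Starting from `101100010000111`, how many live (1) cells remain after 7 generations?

12

101100110001111
101101110011111
101101110111111
101101110111111  (fixed point — unchanged through generation 7)
count of 1: 12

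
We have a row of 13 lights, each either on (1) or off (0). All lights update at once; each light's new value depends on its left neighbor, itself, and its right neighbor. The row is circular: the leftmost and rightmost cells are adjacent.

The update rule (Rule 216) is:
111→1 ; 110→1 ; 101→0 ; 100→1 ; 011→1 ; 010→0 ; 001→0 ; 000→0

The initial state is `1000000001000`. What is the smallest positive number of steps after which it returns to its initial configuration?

13

step 1: 0100000000100
step 2: 0010000000010
step 3: 0001000000001
step 4: 1000100000000
step 5: 0100010000000
step 6: 0010001000000
step 7: 0001000100000
step 8: 0000100010000
step 9: 0000010001000
step 10: 0000001000100
step 11: 0000000100010
step 12: 0000000010001
step 13: 1000000001000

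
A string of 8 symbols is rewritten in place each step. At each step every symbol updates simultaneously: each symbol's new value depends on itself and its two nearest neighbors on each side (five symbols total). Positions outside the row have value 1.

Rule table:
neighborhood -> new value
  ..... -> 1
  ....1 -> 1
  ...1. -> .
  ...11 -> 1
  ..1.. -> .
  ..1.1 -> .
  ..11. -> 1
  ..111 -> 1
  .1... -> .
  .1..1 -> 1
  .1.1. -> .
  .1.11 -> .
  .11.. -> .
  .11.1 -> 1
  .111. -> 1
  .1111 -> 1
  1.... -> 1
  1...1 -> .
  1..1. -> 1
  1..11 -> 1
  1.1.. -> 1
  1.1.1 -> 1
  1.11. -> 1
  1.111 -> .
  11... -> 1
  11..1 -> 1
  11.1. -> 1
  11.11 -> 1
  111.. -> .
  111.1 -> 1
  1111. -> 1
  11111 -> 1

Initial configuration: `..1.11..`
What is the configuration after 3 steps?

111.1.11

step 1: 11..1.11
step 2: 1.11...1
step 3: 111.1.11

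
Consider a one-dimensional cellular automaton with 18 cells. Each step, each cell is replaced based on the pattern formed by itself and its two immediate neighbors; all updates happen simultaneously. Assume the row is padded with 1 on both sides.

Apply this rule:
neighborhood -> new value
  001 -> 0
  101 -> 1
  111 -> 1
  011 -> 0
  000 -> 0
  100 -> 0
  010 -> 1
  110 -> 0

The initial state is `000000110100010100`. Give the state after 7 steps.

000000001100011100
000000000000001000
000000000000001000  (fixed point — unchanged through step 7)

000000000000001000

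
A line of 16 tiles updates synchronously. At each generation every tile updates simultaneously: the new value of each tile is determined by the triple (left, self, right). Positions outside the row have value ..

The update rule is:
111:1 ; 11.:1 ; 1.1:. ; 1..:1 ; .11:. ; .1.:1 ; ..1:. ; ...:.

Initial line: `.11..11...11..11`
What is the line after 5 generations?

......11..11.1.1

..11..11...11..1
...11..11...11.1
....11..11...1.1
.....11..11..1.1
......11..11.1.1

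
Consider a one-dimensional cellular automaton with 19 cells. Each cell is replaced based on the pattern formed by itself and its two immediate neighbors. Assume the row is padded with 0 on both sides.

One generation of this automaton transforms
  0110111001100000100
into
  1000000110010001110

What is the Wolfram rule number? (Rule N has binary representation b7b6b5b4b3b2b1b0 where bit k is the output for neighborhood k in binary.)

22

position 5: 111 → 0  (bit 7 = 0)
position 2: 110 → 0  (bit 6 = 0)
position 3: 101 → 0  (bit 5 = 0)
position 7: 100 → 1  (bit 4 = 1)
position 1: 011 → 0  (bit 3 = 0)
position 16: 010 → 1  (bit 2 = 1)
position 0: 001 → 1  (bit 1 = 1)
position 12: 000 → 0  (bit 0 = 0)
bits b7..b0 = 00010110 = 22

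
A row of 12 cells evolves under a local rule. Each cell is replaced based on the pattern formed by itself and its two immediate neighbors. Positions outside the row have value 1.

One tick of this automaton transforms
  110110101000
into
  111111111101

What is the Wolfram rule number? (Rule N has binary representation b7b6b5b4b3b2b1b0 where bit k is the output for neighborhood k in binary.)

position 0: 111 → 1  (bit 7 = 1)
position 1: 110 → 1  (bit 6 = 1)
position 2: 101 → 1  (bit 5 = 1)
position 9: 100 → 1  (bit 4 = 1)
position 3: 011 → 1  (bit 3 = 1)
position 6: 010 → 1  (bit 2 = 1)
position 11: 001 → 1  (bit 1 = 1)
position 10: 000 → 0  (bit 0 = 0)
bits b7..b0 = 11111110 = 254

254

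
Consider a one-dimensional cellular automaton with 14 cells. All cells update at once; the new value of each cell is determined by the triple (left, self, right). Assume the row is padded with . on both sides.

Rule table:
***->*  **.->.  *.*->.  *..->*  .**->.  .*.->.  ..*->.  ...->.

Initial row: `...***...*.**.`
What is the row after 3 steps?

........*.....

....*.*......*
.......*......
........*.....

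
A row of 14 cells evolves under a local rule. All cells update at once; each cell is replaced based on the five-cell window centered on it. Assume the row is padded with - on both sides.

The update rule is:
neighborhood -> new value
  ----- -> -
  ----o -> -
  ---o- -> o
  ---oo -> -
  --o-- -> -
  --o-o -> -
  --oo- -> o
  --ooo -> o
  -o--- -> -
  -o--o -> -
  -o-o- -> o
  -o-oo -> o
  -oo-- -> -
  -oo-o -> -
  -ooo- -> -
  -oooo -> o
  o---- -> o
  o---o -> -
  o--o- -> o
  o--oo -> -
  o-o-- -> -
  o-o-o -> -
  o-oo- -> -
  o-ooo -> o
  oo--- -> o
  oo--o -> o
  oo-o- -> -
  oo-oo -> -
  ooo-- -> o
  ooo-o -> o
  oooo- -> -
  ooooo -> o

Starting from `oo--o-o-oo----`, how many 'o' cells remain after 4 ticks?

5

o-oo-o-o--oo--
-o----o---o-oo
o--o-o---o-o--
--o-o---o-o--o
count of o: 5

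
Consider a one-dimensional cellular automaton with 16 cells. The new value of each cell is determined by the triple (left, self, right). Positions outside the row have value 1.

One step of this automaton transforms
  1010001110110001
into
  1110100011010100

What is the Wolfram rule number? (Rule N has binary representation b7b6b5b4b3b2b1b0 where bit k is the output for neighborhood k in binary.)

position 7: 111 → 0  (bit 7 = 0)
position 0: 110 → 1  (bit 6 = 1)
position 1: 101 → 1  (bit 5 = 1)
position 3: 100 → 0  (bit 4 = 0)
position 6: 011 → 0  (bit 3 = 0)
position 2: 010 → 1  (bit 2 = 1)
position 5: 001 → 0  (bit 1 = 0)
position 4: 000 → 1  (bit 0 = 1)
bits b7..b0 = 01100101 = 101

101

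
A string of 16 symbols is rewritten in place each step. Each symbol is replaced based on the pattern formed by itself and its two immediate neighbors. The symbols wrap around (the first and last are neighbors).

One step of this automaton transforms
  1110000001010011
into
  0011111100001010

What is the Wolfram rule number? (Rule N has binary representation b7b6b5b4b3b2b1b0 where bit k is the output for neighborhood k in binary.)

89

position 0: 111 → 0  (bit 7 = 0)
position 2: 110 → 1  (bit 6 = 1)
position 10: 101 → 0  (bit 5 = 0)
position 3: 100 → 1  (bit 4 = 1)
position 14: 011 → 1  (bit 3 = 1)
position 9: 010 → 0  (bit 2 = 0)
position 8: 001 → 0  (bit 1 = 0)
position 4: 000 → 1  (bit 0 = 1)
bits b7..b0 = 01011001 = 89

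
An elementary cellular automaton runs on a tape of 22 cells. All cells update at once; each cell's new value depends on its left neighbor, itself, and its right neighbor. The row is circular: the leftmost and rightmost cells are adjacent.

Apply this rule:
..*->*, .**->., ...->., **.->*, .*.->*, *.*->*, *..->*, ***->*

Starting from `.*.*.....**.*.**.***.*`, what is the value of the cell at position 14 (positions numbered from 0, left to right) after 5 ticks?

*

tick 1: *****...*.****.**.****
tick 2: ******.***.****.**.***
tick 3: *******.***.****.**.**
tick 4: ********.***.****.**.*
tick 5: *********.***.****.**.
position 14 holds *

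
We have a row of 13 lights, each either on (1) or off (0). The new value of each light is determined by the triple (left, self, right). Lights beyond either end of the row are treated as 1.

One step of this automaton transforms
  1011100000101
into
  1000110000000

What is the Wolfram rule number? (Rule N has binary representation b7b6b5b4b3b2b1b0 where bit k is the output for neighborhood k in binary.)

80

position 3: 111 → 0  (bit 7 = 0)
position 0: 110 → 1  (bit 6 = 1)
position 1: 101 → 0  (bit 5 = 0)
position 5: 100 → 1  (bit 4 = 1)
position 2: 011 → 0  (bit 3 = 0)
position 10: 010 → 0  (bit 2 = 0)
position 9: 001 → 0  (bit 1 = 0)
position 6: 000 → 0  (bit 0 = 0)
bits b7..b0 = 01010000 = 80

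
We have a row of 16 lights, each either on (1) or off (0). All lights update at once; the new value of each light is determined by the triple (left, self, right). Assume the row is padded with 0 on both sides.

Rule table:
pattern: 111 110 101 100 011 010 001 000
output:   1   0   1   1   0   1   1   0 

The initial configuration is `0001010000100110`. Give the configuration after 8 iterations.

iteration 1: 0011111001111001
iteration 2: 0101110110110111
iteration 3: 1110101001001010
iteration 4: 0101111111111111
iteration 5: 1110111111111110
iteration 6: 0101011111111101
iteration 7: 1111101111111011
iteration 8: 0111010111110100

0111010111110100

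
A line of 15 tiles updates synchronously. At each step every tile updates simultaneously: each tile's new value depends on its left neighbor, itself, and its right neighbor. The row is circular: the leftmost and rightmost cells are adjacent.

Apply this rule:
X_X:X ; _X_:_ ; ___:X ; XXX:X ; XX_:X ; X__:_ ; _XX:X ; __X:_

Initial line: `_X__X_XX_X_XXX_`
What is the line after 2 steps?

XXXX_XXXXXXXXX_

step 1: _____XXXX_XXXX_
step 2: XXXX_XXXXXXXXX_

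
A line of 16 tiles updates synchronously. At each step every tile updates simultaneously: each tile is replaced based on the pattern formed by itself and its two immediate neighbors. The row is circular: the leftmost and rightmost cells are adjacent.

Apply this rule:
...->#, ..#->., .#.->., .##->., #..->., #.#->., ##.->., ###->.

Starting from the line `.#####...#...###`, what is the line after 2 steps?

######...#...###

.......#...#....
######...#...###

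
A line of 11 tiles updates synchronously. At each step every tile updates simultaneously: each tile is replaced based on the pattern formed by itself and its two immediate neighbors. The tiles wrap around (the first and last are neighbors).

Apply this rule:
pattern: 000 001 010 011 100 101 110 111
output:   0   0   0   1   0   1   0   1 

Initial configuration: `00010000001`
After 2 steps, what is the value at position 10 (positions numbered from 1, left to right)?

0

00000000000
00000000000
position 10 holds 0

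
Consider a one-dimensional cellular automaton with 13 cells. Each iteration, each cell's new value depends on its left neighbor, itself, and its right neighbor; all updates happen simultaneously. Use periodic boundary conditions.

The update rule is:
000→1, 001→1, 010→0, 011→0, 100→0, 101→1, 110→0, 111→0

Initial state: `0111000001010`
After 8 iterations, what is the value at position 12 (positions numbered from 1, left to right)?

0

iteration 1: 1000011110100
iteration 2: 0011100001001
iteration 3: 0100001110010
iteration 4: 1001110000100
iteration 5: 0010000111001
iteration 6: 0100111000010
iteration 7: 1001000011100
iteration 8: 0010011100001
position 12 holds 0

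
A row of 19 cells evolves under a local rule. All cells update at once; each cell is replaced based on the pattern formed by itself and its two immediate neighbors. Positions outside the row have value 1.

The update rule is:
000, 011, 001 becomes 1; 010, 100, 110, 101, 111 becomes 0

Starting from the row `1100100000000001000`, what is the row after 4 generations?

0001100110000000001

0001001111111110011
0110011000000000110
0100110011111111100
0001100110000000001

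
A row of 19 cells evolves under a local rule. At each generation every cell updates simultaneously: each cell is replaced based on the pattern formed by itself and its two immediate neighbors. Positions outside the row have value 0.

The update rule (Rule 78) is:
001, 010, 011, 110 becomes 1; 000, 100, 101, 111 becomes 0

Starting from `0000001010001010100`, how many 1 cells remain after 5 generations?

9

generation 1: 0000011010011010100
generation 2: 0000111010111010100
generation 3: 0001101010101010100
generation 4: 0011101010101010100
generation 5: 0110101010101010100
count of 1: 9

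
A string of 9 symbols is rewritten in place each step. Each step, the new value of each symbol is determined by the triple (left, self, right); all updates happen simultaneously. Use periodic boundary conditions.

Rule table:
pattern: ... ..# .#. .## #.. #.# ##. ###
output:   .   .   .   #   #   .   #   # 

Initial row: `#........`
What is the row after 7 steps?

.#.......
..#......
...#.....
....#....
.....#...
......#..
.......#.

.......#.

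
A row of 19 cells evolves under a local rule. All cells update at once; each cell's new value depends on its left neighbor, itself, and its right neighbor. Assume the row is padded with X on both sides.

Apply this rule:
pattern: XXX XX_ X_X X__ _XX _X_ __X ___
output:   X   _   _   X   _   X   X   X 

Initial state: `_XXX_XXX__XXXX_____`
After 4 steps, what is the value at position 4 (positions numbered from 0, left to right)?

__X___X_XX_XX_XXXXX
XXXXXXX________XXXX
XXXXXX_XXXXXXXX_XXX
XXXXX___XXXXXX___XX
position 4 holds X

X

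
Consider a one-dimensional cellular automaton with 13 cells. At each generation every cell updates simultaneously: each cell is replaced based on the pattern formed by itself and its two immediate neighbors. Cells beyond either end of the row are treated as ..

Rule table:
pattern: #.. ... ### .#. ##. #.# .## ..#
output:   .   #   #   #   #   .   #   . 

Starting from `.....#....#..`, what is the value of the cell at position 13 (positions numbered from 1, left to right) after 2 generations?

generation 1: ####.#.##.#.#
generation 2: ####.#.##.#.#
position 13 holds #

#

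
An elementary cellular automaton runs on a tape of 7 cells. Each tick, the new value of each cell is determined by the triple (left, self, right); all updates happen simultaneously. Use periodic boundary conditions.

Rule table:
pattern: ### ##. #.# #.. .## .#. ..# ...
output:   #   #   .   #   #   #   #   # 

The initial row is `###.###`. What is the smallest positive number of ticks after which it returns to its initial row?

###.###

1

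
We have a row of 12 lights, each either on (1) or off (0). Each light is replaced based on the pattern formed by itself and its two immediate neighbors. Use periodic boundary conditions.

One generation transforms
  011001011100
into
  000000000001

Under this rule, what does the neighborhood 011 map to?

0

At position 1 the neighborhood is 011; the next row has 0 there.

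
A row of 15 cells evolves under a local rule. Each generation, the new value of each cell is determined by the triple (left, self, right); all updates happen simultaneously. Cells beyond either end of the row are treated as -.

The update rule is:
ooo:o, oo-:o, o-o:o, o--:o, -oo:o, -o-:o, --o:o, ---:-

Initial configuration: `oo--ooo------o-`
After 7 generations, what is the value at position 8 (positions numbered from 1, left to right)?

o

generation 1: oooooooo----ooo
generation 2: ooooooooo--oooo
generation 3: ooooooooooooooo
generation 4: ooooooooooooooo  (fixed point — unchanged through generation 7)
position 8 holds o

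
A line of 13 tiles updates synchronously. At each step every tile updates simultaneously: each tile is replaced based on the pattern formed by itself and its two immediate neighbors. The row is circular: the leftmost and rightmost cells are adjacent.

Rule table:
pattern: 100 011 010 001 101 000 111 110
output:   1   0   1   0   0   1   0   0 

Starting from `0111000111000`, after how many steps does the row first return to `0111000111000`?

0000110000111
1110001110000
0001100001110
1100011100001
0011000011100
1000111000011
0110000111000
0001110000111
1100001110000
0011100001110
1000011100001
0111000011100
0000111000011
1110000111000
0001110000110
1100001110001
0011100001100
1000011100011
0111000011000
0000111000111
1110000110000
0001110001110
1100001100001
0011100011100
1000011000011
0111000111000

26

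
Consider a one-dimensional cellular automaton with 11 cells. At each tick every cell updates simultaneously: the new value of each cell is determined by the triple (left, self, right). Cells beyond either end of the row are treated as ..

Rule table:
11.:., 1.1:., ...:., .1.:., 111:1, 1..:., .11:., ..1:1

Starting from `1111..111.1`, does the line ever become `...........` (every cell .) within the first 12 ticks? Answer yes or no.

.11..1.1...
1...1......
...1.......
..1........
.1.........
1..........
...........
all cells are . at tick 7

yes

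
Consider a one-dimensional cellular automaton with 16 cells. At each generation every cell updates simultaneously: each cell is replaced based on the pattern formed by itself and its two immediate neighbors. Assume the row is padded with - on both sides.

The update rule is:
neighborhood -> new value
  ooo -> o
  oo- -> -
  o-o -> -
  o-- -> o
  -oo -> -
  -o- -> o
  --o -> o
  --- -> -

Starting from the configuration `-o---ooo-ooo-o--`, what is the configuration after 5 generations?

o-o--oo-ooo--ooo

ooo-o-o---o--oo-
-o--o-oo-oooo--o
ooooo-----oo-ooo
-ooo-o---o----o-
o-o--oo-ooo--ooo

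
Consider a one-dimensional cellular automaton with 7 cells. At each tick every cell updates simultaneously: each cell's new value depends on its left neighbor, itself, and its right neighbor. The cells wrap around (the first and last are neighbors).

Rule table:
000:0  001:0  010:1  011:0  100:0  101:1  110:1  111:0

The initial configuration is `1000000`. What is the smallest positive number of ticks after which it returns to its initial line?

1000000

1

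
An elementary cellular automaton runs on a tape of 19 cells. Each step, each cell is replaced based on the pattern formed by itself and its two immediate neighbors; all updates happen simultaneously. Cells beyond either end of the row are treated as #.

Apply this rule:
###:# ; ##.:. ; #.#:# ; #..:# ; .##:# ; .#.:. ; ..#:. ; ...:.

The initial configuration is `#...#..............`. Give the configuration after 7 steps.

.#.#.#.#...#.......

step 1: .#...#.............
step 2: #.#...#............
step 3: .#.#...#...........
step 4: #.#.#...#..........
step 5: .#.#.#...#.........
step 6: #.#.#.#...#........
step 7: .#.#.#.#...#.......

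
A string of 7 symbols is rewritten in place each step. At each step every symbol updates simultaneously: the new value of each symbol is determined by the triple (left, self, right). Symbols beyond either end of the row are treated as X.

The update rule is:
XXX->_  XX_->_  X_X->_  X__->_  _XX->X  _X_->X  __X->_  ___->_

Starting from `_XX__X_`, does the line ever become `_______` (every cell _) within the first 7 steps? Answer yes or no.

no

_X___X_
_X___X_  (fixed point — unchanged through step 7)
step 7 is _X___X_, still not uniform _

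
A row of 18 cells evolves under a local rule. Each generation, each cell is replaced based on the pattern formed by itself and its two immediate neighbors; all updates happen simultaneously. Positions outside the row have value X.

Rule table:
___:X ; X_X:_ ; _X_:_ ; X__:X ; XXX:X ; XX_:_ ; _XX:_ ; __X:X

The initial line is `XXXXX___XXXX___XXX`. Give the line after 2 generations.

generation 1: XXXX_XXX_XX_XXX_XX
generation 2: XXX___X______X___X

XXX___X______X___X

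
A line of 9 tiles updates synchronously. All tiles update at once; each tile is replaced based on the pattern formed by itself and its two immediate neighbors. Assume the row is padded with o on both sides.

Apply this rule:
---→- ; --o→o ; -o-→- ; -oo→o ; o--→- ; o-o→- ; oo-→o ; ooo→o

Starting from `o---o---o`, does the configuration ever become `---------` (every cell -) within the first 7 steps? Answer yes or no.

o--o---oo
o-o---ooo
o----oooo
o---ooooo
o--oooooo
o-ooooooo
o-ooooooo
step 7 is o-ooooooo, still not uniform -

no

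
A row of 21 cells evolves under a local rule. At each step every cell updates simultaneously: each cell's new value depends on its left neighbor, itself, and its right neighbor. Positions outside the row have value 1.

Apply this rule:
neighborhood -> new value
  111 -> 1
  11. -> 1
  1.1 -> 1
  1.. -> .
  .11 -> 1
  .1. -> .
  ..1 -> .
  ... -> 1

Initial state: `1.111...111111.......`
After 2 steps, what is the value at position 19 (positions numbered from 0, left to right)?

1

11111.1.111111.11111.
111111.11111111111111
position 19 holds 1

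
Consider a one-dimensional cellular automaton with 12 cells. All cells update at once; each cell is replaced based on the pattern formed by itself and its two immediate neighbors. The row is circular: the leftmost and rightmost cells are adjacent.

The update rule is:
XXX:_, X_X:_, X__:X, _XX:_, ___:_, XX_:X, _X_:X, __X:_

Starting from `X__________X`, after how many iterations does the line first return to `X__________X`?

12

iteration 1: XX__________
iteration 2: _XX_________
iteration 3: __XX________
iteration 4: ___XX_______
iteration 5: ____XX______
iteration 6: _____XX_____
iteration 7: ______XX____
iteration 8: _______XX___
iteration 9: ________XX__
iteration 10: _________XX_
iteration 11: __________XX
iteration 12: X__________X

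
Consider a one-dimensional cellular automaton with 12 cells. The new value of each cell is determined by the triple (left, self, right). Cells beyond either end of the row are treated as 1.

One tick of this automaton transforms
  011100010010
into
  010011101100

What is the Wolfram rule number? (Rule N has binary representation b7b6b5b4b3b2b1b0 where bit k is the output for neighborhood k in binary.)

27

position 2: 111 → 0  (bit 7 = 0)
position 3: 110 → 0  (bit 6 = 0)
position 0: 101 → 0  (bit 5 = 0)
position 4: 100 → 1  (bit 4 = 1)
position 1: 011 → 1  (bit 3 = 1)
position 7: 010 → 0  (bit 2 = 0)
position 6: 001 → 1  (bit 1 = 1)
position 5: 000 → 1  (bit 0 = 1)
bits b7..b0 = 00011011 = 27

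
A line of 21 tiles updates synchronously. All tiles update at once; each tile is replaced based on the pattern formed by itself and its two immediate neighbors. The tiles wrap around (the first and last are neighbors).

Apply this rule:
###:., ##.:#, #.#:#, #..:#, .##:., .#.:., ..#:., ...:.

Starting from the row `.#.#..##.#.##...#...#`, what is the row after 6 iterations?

.#...#.#.#..##.#.##..

#.#.#..##.#.##...#...
.#.#.#..##.#.##...#..
..#.#.#..##.#.##...#.
...#.#.#..##.#.##...#
#...#.#.#..##.#.##...
.#...#.#.#..##.#.##..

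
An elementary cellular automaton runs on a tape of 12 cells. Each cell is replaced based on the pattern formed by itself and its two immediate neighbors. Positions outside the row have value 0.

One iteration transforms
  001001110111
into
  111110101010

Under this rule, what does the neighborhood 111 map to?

At position 6 the neighborhood is 111; the next row has 1 there.

1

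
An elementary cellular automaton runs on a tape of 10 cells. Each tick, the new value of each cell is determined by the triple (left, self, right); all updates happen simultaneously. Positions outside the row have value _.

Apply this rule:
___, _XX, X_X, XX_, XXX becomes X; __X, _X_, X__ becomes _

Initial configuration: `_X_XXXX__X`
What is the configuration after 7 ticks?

tick 1: __XXXXX___
tick 2: X_XXXXX_XX
tick 3: _XXXXXXXXX
tick 4: _XXXXXXXXX  (fixed point — unchanged through tick 7)

_XXXXXXXXX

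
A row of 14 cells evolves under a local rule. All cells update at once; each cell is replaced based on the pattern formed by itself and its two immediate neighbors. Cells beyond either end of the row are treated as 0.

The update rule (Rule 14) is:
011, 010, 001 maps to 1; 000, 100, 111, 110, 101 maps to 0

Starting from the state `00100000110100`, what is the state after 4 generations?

generation 1: 01100001100100
generation 2: 11000011001100
generation 3: 10000110011000
generation 4: 10001100110000

10001100110000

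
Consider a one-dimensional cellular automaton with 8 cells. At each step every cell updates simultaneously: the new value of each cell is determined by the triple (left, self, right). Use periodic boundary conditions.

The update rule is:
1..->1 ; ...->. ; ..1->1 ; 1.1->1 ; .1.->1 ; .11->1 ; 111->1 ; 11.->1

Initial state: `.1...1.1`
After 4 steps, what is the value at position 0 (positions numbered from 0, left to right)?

1

step 1: 111.1111
step 2: 11111111
step 3: 11111111  (fixed point — unchanged through step 4)
position 0 holds 1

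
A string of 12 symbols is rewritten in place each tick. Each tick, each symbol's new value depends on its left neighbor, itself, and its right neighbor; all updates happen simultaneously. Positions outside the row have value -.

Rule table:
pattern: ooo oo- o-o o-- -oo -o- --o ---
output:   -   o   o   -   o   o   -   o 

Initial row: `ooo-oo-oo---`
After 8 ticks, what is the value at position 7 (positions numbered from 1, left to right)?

o

o-ooooooo-oo
ooo-----oooo
o-o-ooo-o--o
ooooo-ooo--o
o---ooo-o--o
o-o-o-ooo--o
ooooooo-o--o
o-----ooo--o
position 7 holds o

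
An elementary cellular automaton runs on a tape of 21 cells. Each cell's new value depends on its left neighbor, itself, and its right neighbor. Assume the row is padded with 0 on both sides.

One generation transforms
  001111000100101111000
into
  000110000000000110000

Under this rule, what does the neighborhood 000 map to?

0

At position 0 the neighborhood is 000; the next row has 0 there.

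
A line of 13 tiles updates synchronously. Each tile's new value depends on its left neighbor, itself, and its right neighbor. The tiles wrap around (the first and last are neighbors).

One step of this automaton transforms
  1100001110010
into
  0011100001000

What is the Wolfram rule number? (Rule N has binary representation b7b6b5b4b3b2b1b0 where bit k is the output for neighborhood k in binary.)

position 7: 111 → 0  (bit 7 = 0)
position 1: 110 → 0  (bit 6 = 0)
position 12: 101 → 0  (bit 5 = 0)
position 2: 100 → 1  (bit 4 = 1)
position 0: 011 → 0  (bit 3 = 0)
position 11: 010 → 0  (bit 2 = 0)
position 5: 001 → 0  (bit 1 = 0)
position 3: 000 → 1  (bit 0 = 1)
bits b7..b0 = 00010001 = 17

17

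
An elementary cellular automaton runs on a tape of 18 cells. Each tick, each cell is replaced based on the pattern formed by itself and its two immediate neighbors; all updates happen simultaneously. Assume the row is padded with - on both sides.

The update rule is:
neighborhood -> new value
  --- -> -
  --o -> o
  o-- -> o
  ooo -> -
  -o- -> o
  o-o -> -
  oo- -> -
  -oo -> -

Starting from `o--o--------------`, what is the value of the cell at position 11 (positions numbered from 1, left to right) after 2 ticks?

ooooo-------------
-----o------------
position 11 holds -

-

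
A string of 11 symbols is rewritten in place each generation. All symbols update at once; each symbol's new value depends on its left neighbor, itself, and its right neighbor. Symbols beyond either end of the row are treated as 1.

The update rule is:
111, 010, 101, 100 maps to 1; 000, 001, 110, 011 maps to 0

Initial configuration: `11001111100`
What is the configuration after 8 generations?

11110111110

10100111010
01110010111
10101011011
01111100101
10111010110
01010111001
11111010100
11110111110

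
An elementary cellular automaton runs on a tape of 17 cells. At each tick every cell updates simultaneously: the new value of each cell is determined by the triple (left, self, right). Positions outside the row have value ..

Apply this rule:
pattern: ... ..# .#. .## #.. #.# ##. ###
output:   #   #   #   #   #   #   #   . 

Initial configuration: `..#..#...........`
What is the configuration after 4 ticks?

#################
#...............#
#################  (repeats tick 1; period 2)
tick 4: #...............#

#...............#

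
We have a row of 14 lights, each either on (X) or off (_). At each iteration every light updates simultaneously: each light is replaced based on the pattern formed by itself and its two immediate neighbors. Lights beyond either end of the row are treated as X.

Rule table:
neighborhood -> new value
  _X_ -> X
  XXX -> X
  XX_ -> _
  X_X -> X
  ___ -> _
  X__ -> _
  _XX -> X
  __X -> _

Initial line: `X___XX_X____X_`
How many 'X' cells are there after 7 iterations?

3

____X_XX____XX
____XXX_____XX
____XX______XX
____X_______XX
____X_______XX  (fixed point — unchanged through iteration 7)
count of X: 3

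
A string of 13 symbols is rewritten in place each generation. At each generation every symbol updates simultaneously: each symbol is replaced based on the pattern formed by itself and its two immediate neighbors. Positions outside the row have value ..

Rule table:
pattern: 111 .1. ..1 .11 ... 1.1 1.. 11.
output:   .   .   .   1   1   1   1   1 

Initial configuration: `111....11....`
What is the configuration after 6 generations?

1.1.....11.1.

1.1111.111111
.11..111....1
.111.1.1111..
.1.11.11..111
..1111111.1.1
1.1.....11.1.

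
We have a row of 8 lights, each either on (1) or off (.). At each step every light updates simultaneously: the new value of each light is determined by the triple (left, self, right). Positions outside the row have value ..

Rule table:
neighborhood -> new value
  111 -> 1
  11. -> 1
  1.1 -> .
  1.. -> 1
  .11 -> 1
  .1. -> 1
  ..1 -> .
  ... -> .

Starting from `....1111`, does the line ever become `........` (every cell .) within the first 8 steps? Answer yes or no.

step 1: ....1111  (fixed point — unchanged through step 8)
step 8 is ....1111, still not uniform .

no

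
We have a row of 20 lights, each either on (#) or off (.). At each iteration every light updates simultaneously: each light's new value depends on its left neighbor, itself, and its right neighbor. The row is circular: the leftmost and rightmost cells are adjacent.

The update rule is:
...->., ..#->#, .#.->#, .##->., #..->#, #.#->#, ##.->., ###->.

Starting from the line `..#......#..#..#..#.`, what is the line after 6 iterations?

.###....############
#...#..#............
##.######..........#
..#......#........#.
.###....###......###
#...#..#...#....#...

#...#..#...#....#...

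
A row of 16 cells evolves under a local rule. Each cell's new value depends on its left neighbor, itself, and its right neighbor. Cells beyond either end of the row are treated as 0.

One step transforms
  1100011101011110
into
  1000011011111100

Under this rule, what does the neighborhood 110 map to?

0

At position 1 the neighborhood is 110; the next row has 0 there.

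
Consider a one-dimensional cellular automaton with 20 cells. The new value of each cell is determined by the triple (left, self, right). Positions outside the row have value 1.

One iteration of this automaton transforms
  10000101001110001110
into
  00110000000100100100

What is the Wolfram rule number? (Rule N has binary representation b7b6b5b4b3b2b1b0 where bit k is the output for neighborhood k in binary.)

129

position 11: 111 → 1  (bit 7 = 1)
position 0: 110 → 0  (bit 6 = 0)
position 6: 101 → 0  (bit 5 = 0)
position 1: 100 → 0  (bit 4 = 0)
position 10: 011 → 0  (bit 3 = 0)
position 5: 010 → 0  (bit 2 = 0)
position 4: 001 → 0  (bit 1 = 0)
position 2: 000 → 1  (bit 0 = 1)
bits b7..b0 = 10000001 = 129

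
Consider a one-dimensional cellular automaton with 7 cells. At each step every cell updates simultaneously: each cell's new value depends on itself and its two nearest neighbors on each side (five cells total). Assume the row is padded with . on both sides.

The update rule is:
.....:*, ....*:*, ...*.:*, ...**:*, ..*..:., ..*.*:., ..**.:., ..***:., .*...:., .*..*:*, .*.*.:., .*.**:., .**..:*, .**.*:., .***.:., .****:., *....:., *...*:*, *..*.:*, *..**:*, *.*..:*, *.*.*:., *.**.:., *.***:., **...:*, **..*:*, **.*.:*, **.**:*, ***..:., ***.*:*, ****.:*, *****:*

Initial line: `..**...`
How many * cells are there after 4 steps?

3

**.**.*
..*..**
**.**.*  (repeats step 1; period 2)
step 4: ..*..**
count of *: 3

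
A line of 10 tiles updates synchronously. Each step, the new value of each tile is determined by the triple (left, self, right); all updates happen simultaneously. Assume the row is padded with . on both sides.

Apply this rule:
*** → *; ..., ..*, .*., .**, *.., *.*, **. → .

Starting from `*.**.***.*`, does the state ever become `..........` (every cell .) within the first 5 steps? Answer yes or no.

......*...
..........
all cells are . at step 2

yes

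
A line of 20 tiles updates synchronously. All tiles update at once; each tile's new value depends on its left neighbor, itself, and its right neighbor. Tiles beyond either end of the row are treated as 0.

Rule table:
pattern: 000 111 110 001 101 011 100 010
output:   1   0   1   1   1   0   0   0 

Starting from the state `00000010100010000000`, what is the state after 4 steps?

00001101010100100010

step 1: 11111101001100111111
step 2: 00000110010101000001
step 3: 11111010101010011110
step 4: 00001101010100100010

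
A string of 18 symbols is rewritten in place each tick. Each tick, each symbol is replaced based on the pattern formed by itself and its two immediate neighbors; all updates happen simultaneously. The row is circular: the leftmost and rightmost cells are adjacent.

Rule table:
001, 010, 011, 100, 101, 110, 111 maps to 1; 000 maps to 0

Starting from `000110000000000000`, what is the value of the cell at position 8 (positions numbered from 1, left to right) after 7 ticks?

001111000000000000
011111100000000000
111111110000000000
111111111000000001
111111111100000011
111111111110000111
111111111111001111
position 8 holds 1

1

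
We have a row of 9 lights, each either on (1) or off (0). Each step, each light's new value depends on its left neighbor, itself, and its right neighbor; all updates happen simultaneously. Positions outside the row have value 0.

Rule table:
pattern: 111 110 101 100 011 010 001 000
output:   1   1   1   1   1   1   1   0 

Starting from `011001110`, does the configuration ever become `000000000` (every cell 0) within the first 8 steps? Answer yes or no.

no

111111111
111111111  (fixed point — unchanged through step 8)
step 8 is 111111111, still not uniform 0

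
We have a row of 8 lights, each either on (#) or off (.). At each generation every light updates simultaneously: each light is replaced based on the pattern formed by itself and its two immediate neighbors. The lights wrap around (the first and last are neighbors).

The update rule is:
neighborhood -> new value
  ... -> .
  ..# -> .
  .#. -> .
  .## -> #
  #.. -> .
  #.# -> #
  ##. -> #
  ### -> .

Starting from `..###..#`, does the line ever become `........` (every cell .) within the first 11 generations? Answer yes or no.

generation 1: ..#.#...
generation 2: ...#....
generation 3: ........
all cells are . at generation 3

yes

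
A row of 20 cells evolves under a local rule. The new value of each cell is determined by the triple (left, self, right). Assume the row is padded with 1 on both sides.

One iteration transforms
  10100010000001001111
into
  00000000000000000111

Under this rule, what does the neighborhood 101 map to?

At position 1 the neighborhood is 101; the next row has 0 there.

0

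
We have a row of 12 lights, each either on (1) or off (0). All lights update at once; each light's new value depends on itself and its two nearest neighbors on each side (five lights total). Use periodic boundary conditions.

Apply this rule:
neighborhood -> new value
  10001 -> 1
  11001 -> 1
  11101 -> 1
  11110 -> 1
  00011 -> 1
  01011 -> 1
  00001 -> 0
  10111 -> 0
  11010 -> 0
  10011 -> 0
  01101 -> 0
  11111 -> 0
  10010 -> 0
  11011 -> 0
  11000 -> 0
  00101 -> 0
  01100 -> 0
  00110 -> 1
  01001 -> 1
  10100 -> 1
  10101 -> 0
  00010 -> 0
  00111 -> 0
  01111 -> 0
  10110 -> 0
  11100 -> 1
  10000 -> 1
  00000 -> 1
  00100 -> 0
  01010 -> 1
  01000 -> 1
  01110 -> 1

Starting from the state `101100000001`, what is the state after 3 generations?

110011010010

000001111011
011010011000
110011010010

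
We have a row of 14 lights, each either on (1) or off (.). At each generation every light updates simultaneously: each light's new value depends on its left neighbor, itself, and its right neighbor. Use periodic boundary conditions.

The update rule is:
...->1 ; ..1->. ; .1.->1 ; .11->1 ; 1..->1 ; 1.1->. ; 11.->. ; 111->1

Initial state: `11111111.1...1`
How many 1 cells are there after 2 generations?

1111111..111.1
111111.1.11..1
count of 1: 10

10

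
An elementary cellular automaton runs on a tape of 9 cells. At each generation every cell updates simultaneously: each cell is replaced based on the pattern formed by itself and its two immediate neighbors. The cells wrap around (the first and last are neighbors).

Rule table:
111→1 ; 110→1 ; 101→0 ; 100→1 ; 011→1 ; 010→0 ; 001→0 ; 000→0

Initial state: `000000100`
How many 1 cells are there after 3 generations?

1

000000010
000000001
100000000
count of 1: 1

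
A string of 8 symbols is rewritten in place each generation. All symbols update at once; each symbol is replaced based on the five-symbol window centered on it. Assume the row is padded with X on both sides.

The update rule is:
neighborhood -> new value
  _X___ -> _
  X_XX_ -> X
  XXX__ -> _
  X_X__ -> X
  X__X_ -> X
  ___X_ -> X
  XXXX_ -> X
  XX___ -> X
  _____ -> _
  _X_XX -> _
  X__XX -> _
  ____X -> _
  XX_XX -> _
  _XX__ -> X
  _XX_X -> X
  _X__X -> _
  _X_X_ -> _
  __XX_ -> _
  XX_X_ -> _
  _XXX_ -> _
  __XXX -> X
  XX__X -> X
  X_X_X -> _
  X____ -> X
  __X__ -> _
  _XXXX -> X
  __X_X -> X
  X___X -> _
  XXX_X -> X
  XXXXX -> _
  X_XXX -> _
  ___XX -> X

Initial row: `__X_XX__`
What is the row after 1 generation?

XXX_XXX_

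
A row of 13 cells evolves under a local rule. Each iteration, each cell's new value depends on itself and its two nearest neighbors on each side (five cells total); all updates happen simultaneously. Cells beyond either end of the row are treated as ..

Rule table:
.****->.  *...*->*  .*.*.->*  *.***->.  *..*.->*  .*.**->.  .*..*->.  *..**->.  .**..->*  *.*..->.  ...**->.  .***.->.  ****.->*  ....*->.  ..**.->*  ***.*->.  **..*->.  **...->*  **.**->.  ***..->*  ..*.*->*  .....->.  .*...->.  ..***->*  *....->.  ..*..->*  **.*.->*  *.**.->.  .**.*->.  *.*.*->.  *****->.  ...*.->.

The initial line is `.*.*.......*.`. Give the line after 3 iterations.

.*.**......*.

iteration 1: .**........*.
iteration 2: .***.......*.
iteration 3: .*.**......*.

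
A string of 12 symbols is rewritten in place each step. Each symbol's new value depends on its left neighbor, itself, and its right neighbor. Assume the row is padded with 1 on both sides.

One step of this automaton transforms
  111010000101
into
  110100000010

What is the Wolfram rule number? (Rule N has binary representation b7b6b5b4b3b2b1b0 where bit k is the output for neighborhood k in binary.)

position 0: 111 → 1  (bit 7 = 1)
position 2: 110 → 0  (bit 6 = 0)
position 3: 101 → 1  (bit 5 = 1)
position 5: 100 → 0  (bit 4 = 0)
position 11: 011 → 0  (bit 3 = 0)
position 4: 010 → 0  (bit 2 = 0)
position 8: 001 → 0  (bit 1 = 0)
position 6: 000 → 0  (bit 0 = 0)
bits b7..b0 = 10100000 = 160

160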